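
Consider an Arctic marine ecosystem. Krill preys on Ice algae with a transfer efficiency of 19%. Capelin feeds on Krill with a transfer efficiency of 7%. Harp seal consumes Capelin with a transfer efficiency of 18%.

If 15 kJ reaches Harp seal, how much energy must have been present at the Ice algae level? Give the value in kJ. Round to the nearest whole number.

6266 kJ

Cumulative transfer efficiency: 0.19 × 0.07 × 0.18 = 0.002394
Ice algae energy = 15 / 0.002394 = 6266 kJ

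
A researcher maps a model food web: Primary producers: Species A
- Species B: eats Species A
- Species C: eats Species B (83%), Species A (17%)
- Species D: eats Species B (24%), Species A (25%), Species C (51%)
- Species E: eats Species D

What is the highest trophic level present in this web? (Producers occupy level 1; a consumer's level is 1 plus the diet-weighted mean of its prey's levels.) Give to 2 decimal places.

Species B: 1 + 1 = 2
Species C: 1 + (0.83×2 + 0.17×1) = 2.83
Species D: 1 + (0.24×2 + 0.25×1 + 0.51×2.83) = 3.1733
Species E: 1 + 3.1733 = 4.1733

4.17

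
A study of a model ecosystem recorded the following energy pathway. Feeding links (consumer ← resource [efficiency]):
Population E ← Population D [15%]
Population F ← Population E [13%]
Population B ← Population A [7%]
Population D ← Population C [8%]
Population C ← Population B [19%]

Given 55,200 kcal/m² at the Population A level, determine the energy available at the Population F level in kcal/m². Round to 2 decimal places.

Population B: 55200 × 0.07 = 3864 kcal/m²
Population C: 3864 × 0.19 = 734.16 kcal/m²
Population D: 734.16 × 0.08 = 58.7328 kcal/m²
Population E: 58.7328 × 0.15 = 8.80992 kcal/m²
Population F: 8.80992 × 0.13 = 1.1452896 kcal/m²

1.15 kcal/m²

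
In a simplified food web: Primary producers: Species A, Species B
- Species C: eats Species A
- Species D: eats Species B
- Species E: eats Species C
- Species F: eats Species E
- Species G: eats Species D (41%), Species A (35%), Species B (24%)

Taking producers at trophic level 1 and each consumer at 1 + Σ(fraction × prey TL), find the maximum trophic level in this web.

Species C: 1 + 1 = 2
Species D: 1 + 1 = 2
Species E: 1 + 2 = 3
Species F: 1 + 3 = 4
Species G: 1 + (0.41×2 + 0.35×1 + 0.24×1) = 2.41

4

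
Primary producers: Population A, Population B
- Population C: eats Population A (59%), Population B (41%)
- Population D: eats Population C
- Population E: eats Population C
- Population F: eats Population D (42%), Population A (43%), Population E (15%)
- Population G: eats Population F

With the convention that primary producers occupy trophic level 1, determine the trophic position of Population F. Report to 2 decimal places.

3.14

Population C: 1 + (0.59×1 + 0.41×1) = 2
Population D: 1 + 2 = 3
Population E: 1 + 2 = 3
Population F: 1 + (0.42×3 + 0.43×1 + 0.15×3) = 3.14
Population G: 1 + 3.14 = 4.14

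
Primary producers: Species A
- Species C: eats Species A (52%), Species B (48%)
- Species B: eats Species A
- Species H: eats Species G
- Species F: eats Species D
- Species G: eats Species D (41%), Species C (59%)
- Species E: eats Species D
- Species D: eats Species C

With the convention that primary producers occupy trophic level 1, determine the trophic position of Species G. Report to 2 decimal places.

3.89

Species B: 1 + 1 = 2
Species C: 1 + (0.52×1 + 0.48×2) = 2.48
Species D: 1 + 2.48 = 3.48
Species E: 1 + 3.48 = 4.48
Species F: 1 + 3.48 = 4.48
Species G: 1 + (0.41×3.48 + 0.59×2.48) = 3.89
Species H: 1 + 3.89 = 4.89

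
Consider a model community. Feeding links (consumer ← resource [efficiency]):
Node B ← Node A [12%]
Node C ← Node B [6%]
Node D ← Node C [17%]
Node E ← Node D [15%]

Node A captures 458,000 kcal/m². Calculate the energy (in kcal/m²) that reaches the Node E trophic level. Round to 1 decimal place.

84.1 kcal/m²

Node B: 458000 × 0.12 = 54960 kcal/m²
Node C: 54960 × 0.06 = 3297.6 kcal/m²
Node D: 3297.6 × 0.17 = 560.592 kcal/m²
Node E: 560.592 × 0.15 = 84.0888 kcal/m²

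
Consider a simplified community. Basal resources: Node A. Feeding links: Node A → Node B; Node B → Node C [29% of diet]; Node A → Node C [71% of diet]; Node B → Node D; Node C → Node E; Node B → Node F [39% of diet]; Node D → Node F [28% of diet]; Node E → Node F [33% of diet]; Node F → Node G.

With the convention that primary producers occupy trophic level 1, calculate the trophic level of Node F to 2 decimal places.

Node B: 1 + 1 = 2
Node C: 1 + (0.29×2 + 0.71×1) = 2.29
Node D: 1 + 2 = 3
Node E: 1 + 2.29 = 3.29
Node F: 1 + (0.39×2 + 0.28×3 + 0.33×3.29) = 3.7057
Node G: 1 + 3.7057 = 4.7057

3.71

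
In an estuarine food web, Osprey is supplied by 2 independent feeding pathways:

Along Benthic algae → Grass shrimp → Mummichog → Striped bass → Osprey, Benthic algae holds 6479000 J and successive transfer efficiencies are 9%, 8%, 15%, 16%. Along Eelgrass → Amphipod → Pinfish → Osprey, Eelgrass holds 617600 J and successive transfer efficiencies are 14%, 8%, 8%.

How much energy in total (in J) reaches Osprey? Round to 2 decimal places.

1672.94 J

Via Benthic algae: 6479000 × 0.09 × 0.08 × 0.15 × 0.16 = 1119.5712 J
Via Eelgrass: 617600 × 0.14 × 0.08 × 0.08 = 553.3696 J
Total at Osprey: 1119.5712 + 553.3696 = 1672.9408 J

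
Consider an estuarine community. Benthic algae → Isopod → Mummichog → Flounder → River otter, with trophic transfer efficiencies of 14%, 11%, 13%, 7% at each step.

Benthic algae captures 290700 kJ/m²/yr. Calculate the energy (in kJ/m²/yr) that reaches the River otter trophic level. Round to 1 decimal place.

40.7 kJ/m²/yr

Isopod: 290700 × 0.14 = 40698 kJ/m²/yr
Mummichog: 40698 × 0.11 = 4476.78 kJ/m²/yr
Flounder: 4476.78 × 0.13 = 581.9814 kJ/m²/yr
River otter: 581.9814 × 0.07 = 40.738698 kJ/m²/yr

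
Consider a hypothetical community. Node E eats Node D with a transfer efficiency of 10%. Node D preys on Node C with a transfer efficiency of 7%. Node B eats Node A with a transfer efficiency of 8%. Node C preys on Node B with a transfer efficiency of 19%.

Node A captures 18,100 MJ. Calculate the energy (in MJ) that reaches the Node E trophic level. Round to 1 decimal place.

1.9 MJ

Node B: 18100 × 0.08 = 1448 MJ
Node C: 1448 × 0.19 = 275.12 MJ
Node D: 275.12 × 0.07 = 19.2584 MJ
Node E: 19.2584 × 0.1 = 1.92584 MJ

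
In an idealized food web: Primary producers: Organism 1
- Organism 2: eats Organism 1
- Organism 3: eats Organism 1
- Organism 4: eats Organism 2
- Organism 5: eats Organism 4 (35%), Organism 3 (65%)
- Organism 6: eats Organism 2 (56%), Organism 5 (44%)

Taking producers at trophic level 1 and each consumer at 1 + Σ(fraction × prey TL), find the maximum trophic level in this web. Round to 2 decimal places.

3.59

Organism 2: 1 + 1 = 2
Organism 3: 1 + 1 = 2
Organism 4: 1 + 2 = 3
Organism 5: 1 + (0.35×3 + 0.65×2) = 3.35
Organism 6: 1 + (0.56×2 + 0.44×3.35) = 3.594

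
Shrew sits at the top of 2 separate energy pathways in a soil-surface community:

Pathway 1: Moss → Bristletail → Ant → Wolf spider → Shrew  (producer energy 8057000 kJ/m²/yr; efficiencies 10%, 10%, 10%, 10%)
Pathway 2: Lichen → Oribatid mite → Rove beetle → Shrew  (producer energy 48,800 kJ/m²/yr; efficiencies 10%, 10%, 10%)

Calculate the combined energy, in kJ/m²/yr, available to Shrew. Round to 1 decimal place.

Pathway 1: 8057000 × 0.1 × 0.1 × 0.1 × 0.1 = 805.7 kJ/m²/yr
Pathway 2: 48800 × 0.1 × 0.1 × 0.1 = 48.8 kJ/m²/yr
Total at Shrew: 805.7 + 48.8 = 854.5 kJ/m²/yr

854.5 kJ/m²/yr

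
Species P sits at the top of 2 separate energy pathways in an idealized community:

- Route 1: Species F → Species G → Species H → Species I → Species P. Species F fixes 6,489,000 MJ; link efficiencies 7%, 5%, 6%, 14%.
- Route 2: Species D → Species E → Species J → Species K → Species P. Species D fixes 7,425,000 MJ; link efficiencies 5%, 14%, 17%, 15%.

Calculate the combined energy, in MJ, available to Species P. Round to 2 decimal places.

1516.14 MJ

Route 1: 6489000 × 0.07 × 0.05 × 0.06 × 0.14 = 190.7766 MJ
Route 2: 7425000 × 0.05 × 0.14 × 0.17 × 0.15 = 1325.3625 MJ
Total at Species P: 190.7766 + 1325.3625 = 1516.1391 MJ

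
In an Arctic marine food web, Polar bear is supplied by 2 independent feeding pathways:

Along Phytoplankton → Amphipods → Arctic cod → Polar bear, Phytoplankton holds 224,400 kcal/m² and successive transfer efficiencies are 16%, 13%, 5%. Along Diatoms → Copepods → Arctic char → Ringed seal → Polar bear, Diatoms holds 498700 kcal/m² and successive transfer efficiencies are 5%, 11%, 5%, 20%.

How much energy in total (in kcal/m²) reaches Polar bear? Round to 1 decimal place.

Via Phytoplankton: 224400 × 0.16 × 0.13 × 0.05 = 233.376 kcal/m²
Via Diatoms: 498700 × 0.05 × 0.11 × 0.05 × 0.2 = 27.4285 kcal/m²
Total at Polar bear: 233.376 + 27.4285 = 260.8045 kcal/m²

260.8 kcal/m²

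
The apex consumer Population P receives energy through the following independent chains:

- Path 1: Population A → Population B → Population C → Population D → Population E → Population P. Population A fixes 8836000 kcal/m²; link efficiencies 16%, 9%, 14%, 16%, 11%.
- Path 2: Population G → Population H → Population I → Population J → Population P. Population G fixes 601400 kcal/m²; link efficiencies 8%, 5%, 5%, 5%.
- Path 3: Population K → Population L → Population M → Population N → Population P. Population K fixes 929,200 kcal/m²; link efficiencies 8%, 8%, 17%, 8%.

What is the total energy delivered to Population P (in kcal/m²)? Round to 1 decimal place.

400.4 kcal/m²

Path 1: 8836000 × 0.16 × 0.09 × 0.14 × 0.16 × 0.11 = 313.5154176 kcal/m²
Path 2: 601400 × 0.08 × 0.05 × 0.05 × 0.05 = 6.014 kcal/m²
Path 3: 929200 × 0.08 × 0.08 × 0.17 × 0.08 = 80.877568 kcal/m²
Total at Population P: 313.5154176 + 6.014 + 80.877568 = 400.4069856 kcal/m²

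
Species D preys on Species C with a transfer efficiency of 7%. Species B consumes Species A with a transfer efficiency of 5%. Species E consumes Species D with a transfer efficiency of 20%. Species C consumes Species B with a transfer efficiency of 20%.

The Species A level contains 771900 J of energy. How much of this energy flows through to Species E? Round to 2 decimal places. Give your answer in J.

108.07 J

Species B: 771900 × 0.05 = 38595 J
Species C: 38595 × 0.2 = 7719 J
Species D: 7719 × 0.07 = 540.33 J
Species E: 540.33 × 0.2 = 108.066 J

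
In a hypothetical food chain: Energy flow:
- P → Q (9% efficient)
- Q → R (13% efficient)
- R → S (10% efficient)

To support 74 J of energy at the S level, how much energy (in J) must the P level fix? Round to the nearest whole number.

Cumulative transfer efficiency: 0.09 × 0.13 × 0.1 = 0.00117
P energy = 74 / 0.00117 = 63248 J

63248 J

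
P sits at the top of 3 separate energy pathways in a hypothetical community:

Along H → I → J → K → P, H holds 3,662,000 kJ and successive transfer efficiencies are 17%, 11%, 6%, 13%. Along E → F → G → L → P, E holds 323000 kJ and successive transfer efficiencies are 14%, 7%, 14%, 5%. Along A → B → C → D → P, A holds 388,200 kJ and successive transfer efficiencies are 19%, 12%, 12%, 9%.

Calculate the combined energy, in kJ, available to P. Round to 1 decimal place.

651.9 kJ

Via H: 3662000 × 0.17 × 0.11 × 0.06 × 0.13 = 534.13932 kJ
Via E: 323000 × 0.14 × 0.07 × 0.14 × 0.05 = 22.1578 kJ
Via A: 388200 × 0.19 × 0.12 × 0.12 × 0.09 = 95.590368 kJ
Total at P: 534.13932 + 22.1578 + 95.590368 = 651.887488 kJ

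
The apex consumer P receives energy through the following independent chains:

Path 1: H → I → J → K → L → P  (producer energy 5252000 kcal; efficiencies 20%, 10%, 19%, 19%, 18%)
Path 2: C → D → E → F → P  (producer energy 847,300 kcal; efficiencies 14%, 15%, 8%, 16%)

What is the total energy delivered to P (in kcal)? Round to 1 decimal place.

910.3 kcal

Path 1: 5252000 × 0.2 × 0.1 × 0.19 × 0.19 × 0.18 = 682.54992 kcal
Path 2: 847300 × 0.14 × 0.15 × 0.08 × 0.16 = 227.75424 kcal
Total at P: 682.54992 + 227.75424 = 910.30416 kcal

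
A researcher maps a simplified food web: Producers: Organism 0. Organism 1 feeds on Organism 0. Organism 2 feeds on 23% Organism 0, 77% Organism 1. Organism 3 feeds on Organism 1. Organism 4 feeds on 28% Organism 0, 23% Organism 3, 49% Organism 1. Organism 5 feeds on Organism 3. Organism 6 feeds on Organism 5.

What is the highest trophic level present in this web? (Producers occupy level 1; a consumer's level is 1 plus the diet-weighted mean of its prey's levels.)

5

Organism 1: 1 + 1 = 2
Organism 2: 1 + (0.23×1 + 0.77×2) = 2.77
Organism 3: 1 + 2 = 3
Organism 4: 1 + (0.28×1 + 0.23×3 + 0.49×2) = 2.95
Organism 5: 1 + 3 = 4
Organism 6: 1 + 4 = 5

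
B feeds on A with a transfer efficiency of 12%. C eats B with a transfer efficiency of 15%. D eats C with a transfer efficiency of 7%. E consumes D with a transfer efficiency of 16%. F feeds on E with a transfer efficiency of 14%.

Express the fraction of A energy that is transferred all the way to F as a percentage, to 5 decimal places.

0.00282%

Product of link efficiencies: 0.12 × 0.15 × 0.07 × 0.16 × 0.14 = 0.000028224
As a percentage: 0.000028224 × 100 = 0.00282%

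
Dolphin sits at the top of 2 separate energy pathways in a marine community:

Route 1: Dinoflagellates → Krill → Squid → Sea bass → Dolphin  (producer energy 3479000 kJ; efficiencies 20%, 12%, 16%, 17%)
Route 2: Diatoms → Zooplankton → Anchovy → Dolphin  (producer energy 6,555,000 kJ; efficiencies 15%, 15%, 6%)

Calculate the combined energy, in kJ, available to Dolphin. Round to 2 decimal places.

Route 1: 3479000 × 0.2 × 0.12 × 0.16 × 0.17 = 2271.0912 kJ
Route 2: 6555000 × 0.15 × 0.15 × 0.06 = 8849.25 kJ
Total at Dolphin: 2271.0912 + 8849.25 = 11120.3412 kJ

11120.34 kJ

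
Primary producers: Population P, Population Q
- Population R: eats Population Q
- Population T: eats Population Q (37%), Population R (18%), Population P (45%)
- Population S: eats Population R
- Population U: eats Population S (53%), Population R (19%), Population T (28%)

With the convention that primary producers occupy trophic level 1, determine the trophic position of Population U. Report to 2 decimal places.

Population R: 1 + 1 = 2
Population S: 1 + 2 = 3
Population T: 1 + (0.37×1 + 0.18×2 + 0.45×1) = 2.18
Population U: 1 + (0.53×3 + 0.19×2 + 0.28×2.18) = 3.5804

3.58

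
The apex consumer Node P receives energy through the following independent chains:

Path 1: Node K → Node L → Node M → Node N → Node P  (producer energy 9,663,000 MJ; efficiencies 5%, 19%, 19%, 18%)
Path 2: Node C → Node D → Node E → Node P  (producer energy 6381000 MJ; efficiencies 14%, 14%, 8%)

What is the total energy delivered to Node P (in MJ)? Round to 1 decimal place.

13144.9 MJ

Path 1: 9663000 × 0.05 × 0.19 × 0.19 × 0.18 = 3139.5087 MJ
Path 2: 6381000 × 0.14 × 0.14 × 0.08 = 10005.408 MJ
Total at Node P: 3139.5087 + 10005.408 = 13144.9167 MJ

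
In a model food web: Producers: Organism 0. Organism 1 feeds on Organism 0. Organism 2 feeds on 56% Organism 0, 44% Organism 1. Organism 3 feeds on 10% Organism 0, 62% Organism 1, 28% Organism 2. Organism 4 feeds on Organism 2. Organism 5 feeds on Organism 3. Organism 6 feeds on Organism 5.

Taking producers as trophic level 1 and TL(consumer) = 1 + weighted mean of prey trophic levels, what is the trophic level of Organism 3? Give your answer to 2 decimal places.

3.02

Organism 1: 1 + 1 = 2
Organism 2: 1 + (0.56×1 + 0.44×2) = 2.44
Organism 3: 1 + (0.1×1 + 0.62×2 + 0.28×2.44) = 3.0232
Organism 4: 1 + 2.44 = 3.44
Organism 5: 1 + 3.0232 = 4.0232
Organism 6: 1 + 4.0232 = 5.0232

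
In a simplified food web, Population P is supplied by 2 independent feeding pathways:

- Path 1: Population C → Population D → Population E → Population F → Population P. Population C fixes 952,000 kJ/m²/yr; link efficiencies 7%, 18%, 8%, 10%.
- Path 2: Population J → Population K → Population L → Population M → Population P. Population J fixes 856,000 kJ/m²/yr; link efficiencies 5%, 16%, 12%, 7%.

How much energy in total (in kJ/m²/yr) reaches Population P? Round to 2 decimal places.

153.48 kJ/m²/yr

Path 1: 952000 × 0.07 × 0.18 × 0.08 × 0.1 = 95.9616 kJ/m²/yr
Path 2: 856000 × 0.05 × 0.16 × 0.12 × 0.07 = 57.5232 kJ/m²/yr
Total at Population P: 95.9616 + 57.5232 = 153.4848 kJ/m²/yr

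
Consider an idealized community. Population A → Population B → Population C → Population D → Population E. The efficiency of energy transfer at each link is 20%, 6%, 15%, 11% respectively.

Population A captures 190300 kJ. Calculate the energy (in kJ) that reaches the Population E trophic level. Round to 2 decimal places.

37.68 kJ

Population B: 190300 × 0.2 = 38060 kJ
Population C: 38060 × 0.06 = 2283.6 kJ
Population D: 2283.6 × 0.15 = 342.54 kJ
Population E: 342.54 × 0.11 = 37.6794 kJ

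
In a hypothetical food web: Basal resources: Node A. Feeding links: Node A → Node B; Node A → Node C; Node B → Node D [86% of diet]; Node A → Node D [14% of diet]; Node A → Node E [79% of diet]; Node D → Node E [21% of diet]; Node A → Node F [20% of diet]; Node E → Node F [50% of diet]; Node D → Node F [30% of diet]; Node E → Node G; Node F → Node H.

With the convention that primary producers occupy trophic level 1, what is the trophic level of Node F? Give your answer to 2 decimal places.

3.25

Node B: 1 + 1 = 2
Node C: 1 + 1 = 2
Node D: 1 + (0.86×2 + 0.14×1) = 2.86
Node E: 1 + (0.79×1 + 0.21×2.86) = 2.3906
Node F: 1 + (0.2×1 + 0.5×2.3906 + 0.3×2.86) = 3.2533
Node G: 1 + 2.3906 = 3.3906
Node H: 1 + 3.2533 = 4.2533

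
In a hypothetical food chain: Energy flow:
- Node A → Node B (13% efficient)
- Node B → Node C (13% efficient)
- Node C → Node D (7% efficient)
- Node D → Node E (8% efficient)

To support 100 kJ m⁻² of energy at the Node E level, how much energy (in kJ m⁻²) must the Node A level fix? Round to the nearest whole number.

Cumulative transfer efficiency: 0.13 × 0.13 × 0.07 × 0.08 = 0.00009464
Node A energy = 100 / 0.00009464 = 1056636 kJ m⁻²

1056636 kJ m⁻²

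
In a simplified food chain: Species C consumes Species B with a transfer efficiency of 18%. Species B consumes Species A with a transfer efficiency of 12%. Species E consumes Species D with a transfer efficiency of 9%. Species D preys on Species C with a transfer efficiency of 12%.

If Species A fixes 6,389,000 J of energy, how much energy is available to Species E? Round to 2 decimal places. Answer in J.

Species B: 6389000 × 0.12 = 766680 J
Species C: 766680 × 0.18 = 138002.4 J
Species D: 138002.4 × 0.12 = 16560.288 J
Species E: 16560.288 × 0.09 = 1490.42592 J

1490.43 J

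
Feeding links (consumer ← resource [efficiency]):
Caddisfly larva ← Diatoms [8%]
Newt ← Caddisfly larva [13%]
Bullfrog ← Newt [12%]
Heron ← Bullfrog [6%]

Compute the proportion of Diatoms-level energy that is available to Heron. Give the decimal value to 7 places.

0.0000749

Product of link efficiencies: 0.08 × 0.13 × 0.12 × 0.06 = 0.00007488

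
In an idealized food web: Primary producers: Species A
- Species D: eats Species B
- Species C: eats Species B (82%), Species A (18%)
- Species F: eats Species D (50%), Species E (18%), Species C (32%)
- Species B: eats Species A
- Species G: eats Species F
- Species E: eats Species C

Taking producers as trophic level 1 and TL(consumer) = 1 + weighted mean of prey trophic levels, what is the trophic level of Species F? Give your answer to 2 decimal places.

4.09

Species B: 1 + 1 = 2
Species C: 1 + (0.82×2 + 0.18×1) = 2.82
Species D: 1 + 2 = 3
Species E: 1 + 2.82 = 3.82
Species F: 1 + (0.5×3 + 0.18×3.82 + 0.32×2.82) = 4.09
Species G: 1 + 4.09 = 5.09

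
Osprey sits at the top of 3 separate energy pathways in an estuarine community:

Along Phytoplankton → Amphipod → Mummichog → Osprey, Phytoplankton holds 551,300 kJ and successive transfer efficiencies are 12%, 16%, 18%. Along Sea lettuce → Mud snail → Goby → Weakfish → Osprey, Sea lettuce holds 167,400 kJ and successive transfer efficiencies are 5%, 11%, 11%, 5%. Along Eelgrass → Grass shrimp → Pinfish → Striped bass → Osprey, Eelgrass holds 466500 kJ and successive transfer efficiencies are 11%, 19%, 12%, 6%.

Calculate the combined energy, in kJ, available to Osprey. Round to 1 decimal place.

Via Phytoplankton: 551300 × 0.12 × 0.16 × 0.18 = 1905.2928 kJ
Via Sea lettuce: 167400 × 0.05 × 0.11 × 0.11 × 0.05 = 5.06385 kJ
Via Eelgrass: 466500 × 0.11 × 0.19 × 0.12 × 0.06 = 70.19892 kJ
Total at Osprey: 1905.2928 + 5.06385 + 70.19892 = 1980.55557 kJ

1980.6 kJ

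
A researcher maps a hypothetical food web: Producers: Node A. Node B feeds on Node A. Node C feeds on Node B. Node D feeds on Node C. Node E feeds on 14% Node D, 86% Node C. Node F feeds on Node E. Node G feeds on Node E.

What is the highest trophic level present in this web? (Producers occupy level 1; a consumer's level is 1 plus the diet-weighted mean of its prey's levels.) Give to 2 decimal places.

5.14

Node B: 1 + 1 = 2
Node C: 1 + 2 = 3
Node D: 1 + 3 = 4
Node E: 1 + (0.14×4 + 0.86×3) = 4.14
Node F: 1 + 4.14 = 5.14
Node G: 1 + 4.14 = 5.14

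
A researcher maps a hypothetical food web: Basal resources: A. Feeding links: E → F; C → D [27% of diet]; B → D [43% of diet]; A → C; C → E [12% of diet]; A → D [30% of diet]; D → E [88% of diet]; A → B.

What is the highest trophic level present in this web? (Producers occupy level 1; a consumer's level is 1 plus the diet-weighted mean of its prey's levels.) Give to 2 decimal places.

4.62

B: 1 + 1 = 2
C: 1 + 1 = 2
D: 1 + (0.3×1 + 0.27×2 + 0.43×2) = 2.7
E: 1 + (0.88×2.7 + 0.12×2) = 3.616
F: 1 + 3.616 = 4.616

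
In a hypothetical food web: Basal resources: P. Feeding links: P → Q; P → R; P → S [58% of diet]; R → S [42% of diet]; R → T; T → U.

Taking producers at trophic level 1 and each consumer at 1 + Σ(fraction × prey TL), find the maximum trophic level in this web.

Q: 1 + 1 = 2
R: 1 + 1 = 2
S: 1 + (0.58×1 + 0.42×2) = 2.42
T: 1 + 2 = 3
U: 1 + 3 = 4

4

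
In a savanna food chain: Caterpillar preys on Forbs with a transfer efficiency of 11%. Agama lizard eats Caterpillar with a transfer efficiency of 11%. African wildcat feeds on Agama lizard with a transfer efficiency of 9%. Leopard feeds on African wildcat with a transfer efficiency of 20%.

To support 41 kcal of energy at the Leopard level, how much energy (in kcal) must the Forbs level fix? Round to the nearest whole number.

Cumulative transfer efficiency: 0.11 × 0.11 × 0.09 × 0.2 = 0.0002178
Forbs energy = 41 / 0.0002178 = 188246 kcal

188246 kcal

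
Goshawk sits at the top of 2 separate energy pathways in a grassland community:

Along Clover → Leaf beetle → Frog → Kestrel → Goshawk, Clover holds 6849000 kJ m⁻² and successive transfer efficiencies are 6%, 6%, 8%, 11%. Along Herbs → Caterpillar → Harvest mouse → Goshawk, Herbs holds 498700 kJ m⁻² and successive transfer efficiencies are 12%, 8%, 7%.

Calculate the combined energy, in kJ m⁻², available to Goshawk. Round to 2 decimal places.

Via Clover: 6849000 × 0.06 × 0.06 × 0.08 × 0.11 = 216.97632 kJ m⁻²
Via Herbs: 498700 × 0.12 × 0.08 × 0.07 = 335.1264 kJ m⁻²
Total at Goshawk: 216.97632 + 335.1264 = 552.10272 kJ m⁻²

552.10 kJ m⁻²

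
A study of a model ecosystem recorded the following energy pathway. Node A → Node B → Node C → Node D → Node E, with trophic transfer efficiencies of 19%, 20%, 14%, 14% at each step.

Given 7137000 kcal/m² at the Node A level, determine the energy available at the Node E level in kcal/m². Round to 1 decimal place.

5315.6 kcal/m²

Node B: 7137000 × 0.19 = 1356030 kcal/m²
Node C: 1356030 × 0.2 = 271206 kcal/m²
Node D: 271206 × 0.14 = 37968.84 kcal/m²
Node E: 37968.84 × 0.14 = 5315.6376 kcal/m²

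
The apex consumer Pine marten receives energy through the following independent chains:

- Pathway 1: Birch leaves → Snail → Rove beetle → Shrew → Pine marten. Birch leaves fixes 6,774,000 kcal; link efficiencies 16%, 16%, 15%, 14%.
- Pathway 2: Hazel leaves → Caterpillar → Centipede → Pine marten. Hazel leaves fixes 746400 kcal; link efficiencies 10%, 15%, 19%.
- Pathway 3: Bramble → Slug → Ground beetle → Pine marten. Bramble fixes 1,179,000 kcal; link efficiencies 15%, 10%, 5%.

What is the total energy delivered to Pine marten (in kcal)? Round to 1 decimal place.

6653.2 kcal

Pathway 1: 6774000 × 0.16 × 0.16 × 0.15 × 0.14 = 3641.7024 kcal
Pathway 2: 746400 × 0.1 × 0.15 × 0.19 = 2127.24 kcal
Pathway 3: 1179000 × 0.15 × 0.1 × 0.05 = 884.25 kcal
Total at Pine marten: 3641.7024 + 2127.24 + 884.25 = 6653.1924 kcal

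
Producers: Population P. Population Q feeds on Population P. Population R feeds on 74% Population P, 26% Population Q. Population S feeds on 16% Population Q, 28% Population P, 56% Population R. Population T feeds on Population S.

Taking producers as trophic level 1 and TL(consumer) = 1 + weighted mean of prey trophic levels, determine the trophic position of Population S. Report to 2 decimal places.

2.87

Population Q: 1 + 1 = 2
Population R: 1 + (0.74×1 + 0.26×2) = 2.26
Population S: 1 + (0.16×2 + 0.28×1 + 0.56×2.26) = 2.8656
Population T: 1 + 2.8656 = 3.8656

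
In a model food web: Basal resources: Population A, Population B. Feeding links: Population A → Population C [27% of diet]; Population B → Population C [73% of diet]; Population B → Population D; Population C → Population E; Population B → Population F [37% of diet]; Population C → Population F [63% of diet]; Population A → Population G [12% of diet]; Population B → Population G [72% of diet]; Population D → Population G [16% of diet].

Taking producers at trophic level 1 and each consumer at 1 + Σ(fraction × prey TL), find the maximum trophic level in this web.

3

Population C: 1 + (0.27×1 + 0.73×1) = 2
Population D: 1 + 1 = 2
Population E: 1 + 2 = 3
Population F: 1 + (0.37×1 + 0.63×2) = 2.63
Population G: 1 + (0.12×1 + 0.72×1 + 0.16×2) = 2.16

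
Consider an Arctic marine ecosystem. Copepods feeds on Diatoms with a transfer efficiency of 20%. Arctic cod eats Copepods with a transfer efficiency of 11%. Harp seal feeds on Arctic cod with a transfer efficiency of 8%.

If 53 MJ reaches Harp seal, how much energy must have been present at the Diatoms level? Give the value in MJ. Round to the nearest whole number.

Cumulative transfer efficiency: 0.2 × 0.11 × 0.08 = 0.00176
Diatoms energy = 53 / 0.00176 = 30114 MJ

30114 MJ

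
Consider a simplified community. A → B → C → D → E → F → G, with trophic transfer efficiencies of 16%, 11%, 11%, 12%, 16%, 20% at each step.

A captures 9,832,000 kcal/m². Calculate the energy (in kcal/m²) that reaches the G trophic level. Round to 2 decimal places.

B: 9832000 × 0.16 = 1573120 kcal/m²
C: 1573120 × 0.11 = 173043.2 kcal/m²
D: 173043.2 × 0.11 = 19034.752 kcal/m²
E: 19034.752 × 0.12 = 2284.17024 kcal/m²
F: 2284.17024 × 0.16 = 365.4672384 kcal/m²
G: 365.4672384 × 0.2 = 73.09344768 kcal/m²

73.09 kcal/m²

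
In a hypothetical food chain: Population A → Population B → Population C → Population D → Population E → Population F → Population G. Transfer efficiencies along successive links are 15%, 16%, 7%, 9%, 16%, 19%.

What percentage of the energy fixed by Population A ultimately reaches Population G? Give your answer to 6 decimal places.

Product of link efficiencies: 0.15 × 0.16 × 0.07 × 0.09 × 0.16 × 0.19 = 0.00000459648
As a percentage: 0.00000459648 × 100 = 0.000460%

0.000460%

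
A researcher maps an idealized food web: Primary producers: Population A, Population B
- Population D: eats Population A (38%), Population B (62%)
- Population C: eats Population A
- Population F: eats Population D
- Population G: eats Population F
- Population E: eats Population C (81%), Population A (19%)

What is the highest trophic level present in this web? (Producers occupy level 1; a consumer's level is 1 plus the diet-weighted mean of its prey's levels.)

Population C: 1 + 1 = 2
Population D: 1 + (0.38×1 + 0.62×1) = 2
Population E: 1 + (0.81×2 + 0.19×1) = 2.81
Population F: 1 + 2 = 3
Population G: 1 + 3 = 4

4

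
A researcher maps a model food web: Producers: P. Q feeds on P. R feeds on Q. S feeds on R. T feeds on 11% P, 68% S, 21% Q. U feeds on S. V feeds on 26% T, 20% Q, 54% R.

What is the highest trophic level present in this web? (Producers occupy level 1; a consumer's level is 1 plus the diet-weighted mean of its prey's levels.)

5

Q: 1 + 1 = 2
R: 1 + 2 = 3
S: 1 + 3 = 4
T: 1 + (0.11×1 + 0.68×4 + 0.21×2) = 4.25
U: 1 + 4 = 5
V: 1 + (0.26×4.25 + 0.2×2 + 0.54×3) = 4.125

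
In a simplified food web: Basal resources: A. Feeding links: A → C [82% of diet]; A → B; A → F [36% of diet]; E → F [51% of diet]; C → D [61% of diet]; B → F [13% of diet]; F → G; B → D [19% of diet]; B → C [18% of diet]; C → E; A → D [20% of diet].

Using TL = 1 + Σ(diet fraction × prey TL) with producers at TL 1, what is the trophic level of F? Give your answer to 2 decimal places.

B: 1 + 1 = 2
C: 1 + (0.82×1 + 0.18×2) = 2.18
D: 1 + (0.2×1 + 0.19×2 + 0.61×2.18) = 2.9098
E: 1 + 2.18 = 3.18
F: 1 + (0.36×1 + 0.13×2 + 0.51×3.18) = 3.2418
G: 1 + 3.2418 = 4.2418

3.24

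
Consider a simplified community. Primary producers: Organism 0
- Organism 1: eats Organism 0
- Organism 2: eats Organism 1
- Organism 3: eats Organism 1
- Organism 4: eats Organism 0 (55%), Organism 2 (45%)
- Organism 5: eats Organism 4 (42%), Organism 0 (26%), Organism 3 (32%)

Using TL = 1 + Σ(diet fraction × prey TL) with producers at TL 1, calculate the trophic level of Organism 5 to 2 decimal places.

Organism 1: 1 + 1 = 2
Organism 2: 1 + 2 = 3
Organism 3: 1 + 2 = 3
Organism 4: 1 + (0.55×1 + 0.45×3) = 2.9
Organism 5: 1 + (0.42×2.9 + 0.26×1 + 0.32×3) = 3.438

3.44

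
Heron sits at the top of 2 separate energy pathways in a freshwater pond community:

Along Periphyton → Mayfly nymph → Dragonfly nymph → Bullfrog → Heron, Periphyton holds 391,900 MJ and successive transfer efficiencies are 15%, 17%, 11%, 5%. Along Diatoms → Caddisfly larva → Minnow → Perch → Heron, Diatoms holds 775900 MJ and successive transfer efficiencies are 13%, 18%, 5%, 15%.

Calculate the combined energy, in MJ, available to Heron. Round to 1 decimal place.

191.1 MJ

Via Periphyton: 391900 × 0.15 × 0.17 × 0.11 × 0.05 = 54.963975 MJ
Via Diatoms: 775900 × 0.13 × 0.18 × 0.05 × 0.15 = 136.17045 MJ
Total at Heron: 54.963975 + 136.17045 = 191.134425 MJ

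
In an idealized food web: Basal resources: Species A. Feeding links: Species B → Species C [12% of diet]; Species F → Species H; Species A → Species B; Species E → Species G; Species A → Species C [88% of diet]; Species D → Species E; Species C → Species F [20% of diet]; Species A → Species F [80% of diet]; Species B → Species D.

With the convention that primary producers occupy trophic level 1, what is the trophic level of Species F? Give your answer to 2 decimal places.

2.22

Species B: 1 + 1 = 2
Species C: 1 + (0.88×1 + 0.12×2) = 2.12
Species D: 1 + 2 = 3
Species E: 1 + 3 = 4
Species F: 1 + (0.8×1 + 0.2×2.12) = 2.224
Species G: 1 + 4 = 5
Species H: 1 + 2.224 = 3.224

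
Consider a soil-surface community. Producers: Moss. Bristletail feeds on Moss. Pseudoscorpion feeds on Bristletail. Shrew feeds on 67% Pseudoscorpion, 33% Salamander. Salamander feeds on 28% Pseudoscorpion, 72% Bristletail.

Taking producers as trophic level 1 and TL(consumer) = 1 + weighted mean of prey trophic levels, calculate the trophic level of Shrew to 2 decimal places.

4.09

Bristletail: 1 + 1 = 2
Pseudoscorpion: 1 + 2 = 3
Salamander: 1 + (0.28×3 + 0.72×2) = 3.28
Shrew: 1 + (0.67×3 + 0.33×3.28) = 4.0924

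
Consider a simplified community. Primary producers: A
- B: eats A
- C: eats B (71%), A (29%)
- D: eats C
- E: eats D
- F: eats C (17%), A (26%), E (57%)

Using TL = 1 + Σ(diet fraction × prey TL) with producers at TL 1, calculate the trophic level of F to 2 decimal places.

B: 1 + 1 = 2
C: 1 + (0.71×2 + 0.29×1) = 2.71
D: 1 + 2.71 = 3.71
E: 1 + 3.71 = 4.71
F: 1 + (0.17×2.71 + 0.26×1 + 0.57×4.71) = 4.4054

4.41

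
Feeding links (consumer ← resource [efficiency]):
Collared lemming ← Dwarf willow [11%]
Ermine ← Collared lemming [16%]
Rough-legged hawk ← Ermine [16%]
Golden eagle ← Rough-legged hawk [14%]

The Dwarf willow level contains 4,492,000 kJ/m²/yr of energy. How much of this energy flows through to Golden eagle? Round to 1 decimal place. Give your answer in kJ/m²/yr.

1770.9 kJ/m²/yr

Collared lemming: 4492000 × 0.11 = 494120 kJ/m²/yr
Ermine: 494120 × 0.16 = 79059.2 kJ/m²/yr
Rough-legged hawk: 79059.2 × 0.16 = 12649.472 kJ/m²/yr
Golden eagle: 12649.472 × 0.14 = 1770.92608 kJ/m²/yr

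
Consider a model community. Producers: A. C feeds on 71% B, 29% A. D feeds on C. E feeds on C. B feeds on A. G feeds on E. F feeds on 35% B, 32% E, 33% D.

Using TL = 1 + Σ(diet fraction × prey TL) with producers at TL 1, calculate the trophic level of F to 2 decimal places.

4.11

B: 1 + 1 = 2
C: 1 + (0.71×2 + 0.29×1) = 2.71
D: 1 + 2.71 = 3.71
E: 1 + 2.71 = 3.71
F: 1 + (0.35×2 + 0.32×3.71 + 0.33×3.71) = 4.1115
G: 1 + 3.71 = 4.71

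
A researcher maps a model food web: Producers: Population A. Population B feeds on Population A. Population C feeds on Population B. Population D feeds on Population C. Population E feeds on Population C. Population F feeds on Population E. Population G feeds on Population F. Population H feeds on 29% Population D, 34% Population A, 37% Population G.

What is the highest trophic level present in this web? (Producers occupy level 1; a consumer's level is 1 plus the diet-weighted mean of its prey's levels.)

6

Population B: 1 + 1 = 2
Population C: 1 + 2 = 3
Population D: 1 + 3 = 4
Population E: 1 + 3 = 4
Population F: 1 + 4 = 5
Population G: 1 + 5 = 6
Population H: 1 + (0.29×4 + 0.34×1 + 0.37×6) = 4.72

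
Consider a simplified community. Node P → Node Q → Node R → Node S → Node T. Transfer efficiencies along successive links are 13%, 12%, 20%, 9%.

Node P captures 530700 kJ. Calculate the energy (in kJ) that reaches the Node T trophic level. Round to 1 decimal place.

Node Q: 530700 × 0.13 = 68991 kJ
Node R: 68991 × 0.12 = 8278.92 kJ
Node S: 8278.92 × 0.2 = 1655.784 kJ
Node T: 1655.784 × 0.09 = 149.02056 kJ

149.0 kJ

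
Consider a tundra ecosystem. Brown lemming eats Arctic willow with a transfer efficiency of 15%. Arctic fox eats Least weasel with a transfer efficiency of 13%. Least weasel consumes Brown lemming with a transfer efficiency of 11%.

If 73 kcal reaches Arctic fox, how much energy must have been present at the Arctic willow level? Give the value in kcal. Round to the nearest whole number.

34033 kcal

Cumulative transfer efficiency: 0.15 × 0.11 × 0.13 = 0.002145
Arctic willow energy = 73 / 0.002145 = 34033 kcal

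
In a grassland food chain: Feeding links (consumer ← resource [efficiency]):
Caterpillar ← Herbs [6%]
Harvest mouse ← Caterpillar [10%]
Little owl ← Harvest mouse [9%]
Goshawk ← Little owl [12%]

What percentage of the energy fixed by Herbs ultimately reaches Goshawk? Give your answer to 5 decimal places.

0.00648%

Product of link efficiencies: 0.06 × 0.1 × 0.09 × 0.12 = 0.0000648
As a percentage: 0.0000648 × 100 = 0.00648%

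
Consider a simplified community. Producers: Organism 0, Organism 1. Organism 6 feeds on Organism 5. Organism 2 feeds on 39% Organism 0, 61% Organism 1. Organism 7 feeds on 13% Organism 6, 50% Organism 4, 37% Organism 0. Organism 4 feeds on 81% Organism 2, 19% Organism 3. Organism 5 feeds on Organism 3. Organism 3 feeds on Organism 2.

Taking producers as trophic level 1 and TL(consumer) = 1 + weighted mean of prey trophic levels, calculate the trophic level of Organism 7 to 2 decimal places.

Organism 2: 1 + (0.39×1 + 0.61×1) = 2
Organism 3: 1 + 2 = 3
Organism 4: 1 + (0.81×2 + 0.19×3) = 3.19
Organism 5: 1 + 3 = 4
Organism 6: 1 + 4 = 5
Organism 7: 1 + (0.13×5 + 0.5×3.19 + 0.37×1) = 3.615

3.62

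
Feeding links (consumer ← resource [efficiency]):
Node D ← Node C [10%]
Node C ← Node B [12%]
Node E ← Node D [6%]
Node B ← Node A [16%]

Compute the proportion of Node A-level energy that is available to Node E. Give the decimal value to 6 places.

0.000115

Product of link efficiencies: 0.16 × 0.12 × 0.1 × 0.06 = 0.0001152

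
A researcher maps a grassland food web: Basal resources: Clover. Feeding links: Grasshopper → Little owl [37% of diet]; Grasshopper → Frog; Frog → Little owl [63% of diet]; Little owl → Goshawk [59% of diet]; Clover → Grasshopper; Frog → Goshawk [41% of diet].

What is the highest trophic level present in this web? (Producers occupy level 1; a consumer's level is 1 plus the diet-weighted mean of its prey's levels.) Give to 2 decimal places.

Grasshopper: 1 + 1 = 2
Frog: 1 + 2 = 3
Little owl: 1 + (0.63×3 + 0.37×2) = 3.63
Goshawk: 1 + (0.59×3.63 + 0.41×3) = 4.3717

4.37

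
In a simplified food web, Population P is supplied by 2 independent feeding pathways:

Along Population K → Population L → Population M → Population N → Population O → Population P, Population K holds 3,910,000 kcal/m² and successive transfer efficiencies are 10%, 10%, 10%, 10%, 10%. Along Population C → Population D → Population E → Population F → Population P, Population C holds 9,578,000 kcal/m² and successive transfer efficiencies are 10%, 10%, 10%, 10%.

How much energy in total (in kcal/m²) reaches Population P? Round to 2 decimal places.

996.90 kcal/m²

Via Population K: 3910000 × 0.1 × 0.1 × 0.1 × 0.1 × 0.1 = 39.1 kcal/m²
Via Population C: 9578000 × 0.1 × 0.1 × 0.1 × 0.1 = 957.8 kcal/m²
Total at Population P: 39.1 + 957.8 = 996.9 kcal/m²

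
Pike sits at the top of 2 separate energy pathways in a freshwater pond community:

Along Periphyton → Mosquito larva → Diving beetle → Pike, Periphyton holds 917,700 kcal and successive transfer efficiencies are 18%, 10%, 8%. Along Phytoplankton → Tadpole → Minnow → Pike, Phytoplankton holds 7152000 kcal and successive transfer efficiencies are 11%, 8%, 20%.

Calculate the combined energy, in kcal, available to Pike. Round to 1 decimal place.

Via Periphyton: 917700 × 0.18 × 0.1 × 0.08 = 1321.488 kcal
Via Phytoplankton: 7152000 × 0.11 × 0.08 × 0.2 = 12587.52 kcal
Total at Pike: 1321.488 + 12587.52 = 13909.008 kcal

13909.0 kcal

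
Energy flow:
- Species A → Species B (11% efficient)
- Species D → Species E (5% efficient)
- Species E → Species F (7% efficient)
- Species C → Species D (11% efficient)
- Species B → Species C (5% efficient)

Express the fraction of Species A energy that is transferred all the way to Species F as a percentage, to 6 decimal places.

0.000212%

Product of link efficiencies: 0.11 × 0.05 × 0.11 × 0.05 × 0.07 = 0.0000021175
As a percentage: 0.0000021175 × 100 = 0.000212%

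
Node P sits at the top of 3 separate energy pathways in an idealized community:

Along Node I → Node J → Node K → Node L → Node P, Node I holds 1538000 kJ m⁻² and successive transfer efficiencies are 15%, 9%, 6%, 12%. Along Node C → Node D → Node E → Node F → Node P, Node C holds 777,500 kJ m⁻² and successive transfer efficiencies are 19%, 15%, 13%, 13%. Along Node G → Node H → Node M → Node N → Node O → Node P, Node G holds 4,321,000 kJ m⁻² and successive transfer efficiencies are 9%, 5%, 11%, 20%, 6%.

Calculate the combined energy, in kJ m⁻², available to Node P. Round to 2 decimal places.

Via Node I: 1538000 × 0.15 × 0.09 × 0.06 × 0.12 = 149.4936 kJ m⁻²
Via Node C: 777500 × 0.19 × 0.15 × 0.13 × 0.13 = 374.482875 kJ m⁻²
Via Node G: 4321000 × 0.09 × 0.05 × 0.11 × 0.2 × 0.06 = 25.66674 kJ m⁻²
Total at Node P: 149.4936 + 374.482875 + 25.66674 = 549.643215 kJ m⁻²

549.64 kJ m⁻²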